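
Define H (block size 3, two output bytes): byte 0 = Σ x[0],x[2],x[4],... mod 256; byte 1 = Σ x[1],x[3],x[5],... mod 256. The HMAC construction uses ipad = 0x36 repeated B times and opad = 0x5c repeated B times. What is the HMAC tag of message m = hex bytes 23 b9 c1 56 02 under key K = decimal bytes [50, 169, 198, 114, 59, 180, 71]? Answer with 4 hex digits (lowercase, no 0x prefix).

6124

Key decimal bytes [50, 169, 198, 114, 59, 180, 71] = 32 a9 c6 72 3b b4 47 is 7 bytes > B = 3, so hash it first: H(key) = 7a cf, then zero-pad to 3 bytes: K' = 7a cf 00.
K' ⊕ ipad = 4c f9 36.  K' ⊕ opad = 26 93 5c.
Inner input = (K'⊕ipad) ∥ m = 4c f9 36 ∥ 23 b9 c1 56 02.
Inner hash: even-index sum = 401 mod 256 = 145; odd-index sum = 479 mod 256 = 223 → 91 df.
Outer input = (K'⊕opad) ∥ inner = 26 93 5c ∥ 91 df.
Outer hash (tag): even-index sum = 353 mod 256 = 97; odd-index sum = 292 mod 256 = 36 → 61 24.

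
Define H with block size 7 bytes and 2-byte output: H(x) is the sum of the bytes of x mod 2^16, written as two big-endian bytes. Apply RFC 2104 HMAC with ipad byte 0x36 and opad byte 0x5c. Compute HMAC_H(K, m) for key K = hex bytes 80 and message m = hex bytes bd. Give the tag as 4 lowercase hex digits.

03bd

Key hex bytes 80 is 1 byte ≤ B = 7; zero-pad to 7 bytes: K' = 80 00 00 00 00 00 00.
K' ⊕ ipad = b6 36 36 36 36 36 36.  K' ⊕ opad = dc 5c 5c 5c 5c 5c 5c.
Inner input = (K'⊕ipad) ∥ m = b6 36 36 36 36 36 36 ∥ bd.
Inner hash: sum = 182+54+54+54+54+54+54+189 = 695 → 02 b7.
Outer input = (K'⊕opad) ∥ inner = dc 5c 5c 5c 5c 5c 5c ∥ 02 b7.
Outer hash (tag): sum = 220+92+92+92+92+92+92+2+183 = 957 → 03 bd.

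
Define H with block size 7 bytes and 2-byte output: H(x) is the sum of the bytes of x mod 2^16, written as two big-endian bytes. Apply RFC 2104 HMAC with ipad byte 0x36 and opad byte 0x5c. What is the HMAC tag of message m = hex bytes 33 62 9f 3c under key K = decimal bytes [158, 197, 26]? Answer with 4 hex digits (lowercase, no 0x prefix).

0324

Key decimal bytes [158, 197, 26] = 9e c5 1a is 3 bytes ≤ B = 7; zero-pad to 7 bytes: K' = 9e c5 1a 00 00 00 00.
K' ⊕ ipad = a8 f3 2c 36 36 36 36.  K' ⊕ opad = c2 99 46 5c 5c 5c 5c.
Inner input = (K'⊕ipad) ∥ m = a8 f3 2c 36 36 36 36 ∥ 33 62 9f 3c.
Inner hash: sum = 168+243+44+54+54+54+54+51+98+159+60 = 1039 → 04 0f.
Outer input = (K'⊕opad) ∥ inner = c2 99 46 5c 5c 5c 5c ∥ 04 0f.
Outer hash (tag): sum = 194+153+70+92+92+92+92+4+15 = 804 → 03 24.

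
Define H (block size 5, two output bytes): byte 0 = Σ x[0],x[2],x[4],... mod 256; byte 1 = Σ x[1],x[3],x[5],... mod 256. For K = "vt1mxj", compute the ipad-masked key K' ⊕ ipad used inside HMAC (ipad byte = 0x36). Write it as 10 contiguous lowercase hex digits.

297d363636

Key "vt1mxj" = 76 74 31 6d 78 6a is 6 bytes > B = 5, so hash it first: H(key) = 1f 4b, then zero-pad to 5 bytes: K' = 1f 4b 00 00 00.
XOR each byte with 0x36: 1f⊕36=29, 4b⊕36=7d, 00⊕36=36, 00⊕36=36, 00⊕36=36.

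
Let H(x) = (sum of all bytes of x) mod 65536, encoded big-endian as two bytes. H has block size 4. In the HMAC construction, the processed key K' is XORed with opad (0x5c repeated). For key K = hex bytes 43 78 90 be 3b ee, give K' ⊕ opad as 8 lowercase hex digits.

5f6e5c5c

Key hex bytes 43 78 90 be 3b ee is 6 bytes > B = 4, so hash it first: H(key) = 03 32, then zero-pad to 4 bytes: K' = 03 32 00 00.
XOR each byte with 0x5c: 03⊕5c=5f, 32⊕5c=6e, 00⊕5c=5c, 00⊕5c=5c.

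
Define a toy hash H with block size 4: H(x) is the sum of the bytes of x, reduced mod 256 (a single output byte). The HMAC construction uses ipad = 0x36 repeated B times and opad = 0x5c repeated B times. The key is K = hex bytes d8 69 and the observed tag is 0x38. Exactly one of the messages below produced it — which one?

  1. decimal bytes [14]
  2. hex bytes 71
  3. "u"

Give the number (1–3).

Key hex bytes d8 69 is 2 bytes ≤ B = 4; zero-pad to 4 bytes: K' = d8 69 00 00.
K' ⊕ ipad = ee 5f 36 36; K' ⊕ opad = 84 35 5c 5c.
m1: inner = H(ee 5f 36 36 0e) = c7; tag = H(84 35 5c 5c c7) = 38 ← matches
m2: inner = H(ee 5f 36 36 71) = 2a; tag = H(84 35 5c 5c 2a) = 9b
m3: inner = H(ee 5f 36 36 75) = 2e; tag = H(84 35 5c 5c 2e) = 9f

1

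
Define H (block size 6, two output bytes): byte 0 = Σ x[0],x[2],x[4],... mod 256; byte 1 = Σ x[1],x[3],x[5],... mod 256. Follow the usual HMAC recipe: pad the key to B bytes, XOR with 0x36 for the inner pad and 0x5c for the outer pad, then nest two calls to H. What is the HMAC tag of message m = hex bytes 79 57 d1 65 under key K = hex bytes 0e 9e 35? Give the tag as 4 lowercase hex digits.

d24a

Key hex bytes 0e 9e 35 is 3 bytes ≤ B = 6; zero-pad to 6 bytes: K' = 0e 9e 35 00 00 00.
K' ⊕ ipad = 38 a8 03 36 36 36.  K' ⊕ opad = 52 c2 69 5c 5c 5c.
Inner input = (K'⊕ipad) ∥ m = 38 a8 03 36 36 36 ∥ 79 57 d1 65.
Inner hash: even-index sum = 443 mod 256 = 187; odd-index sum = 464 mod 256 = 208 → bb d0.
Outer input = (K'⊕opad) ∥ inner = 52 c2 69 5c 5c 5c ∥ bb d0.
Outer hash (tag): even-index sum = 466 mod 256 = 210; odd-index sum = 586 mod 256 = 74 → d2 4a.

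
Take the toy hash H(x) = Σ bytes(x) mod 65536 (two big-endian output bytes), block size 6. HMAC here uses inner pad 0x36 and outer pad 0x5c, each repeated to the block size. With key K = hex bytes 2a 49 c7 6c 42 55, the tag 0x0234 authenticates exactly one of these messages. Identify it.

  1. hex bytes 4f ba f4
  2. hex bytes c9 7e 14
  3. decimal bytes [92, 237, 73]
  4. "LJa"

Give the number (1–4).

4

Key hex bytes 2a 49 c7 6c 42 55 is exactly B = 6 bytes: K' = 2a 49 c7 6c 42 55.
K' ⊕ ipad = 1c 7f f1 5a 74 63; K' ⊕ opad = 76 15 9b 30 1e 09.
m1: inner = H(1c 7f f1 5a 74 63 4f ba f4) = 04 ba; tag = H(76 15 9b 30 1e 09 04 ba) = 023b
m2: inner = H(1c 7f f1 5a 74 63 c9 7e 14) = 04 18; tag = H(76 15 9b 30 1e 09 04 18) = 0199
m3: inner = H(1c 7f f1 5a 74 63 5c ed 49) = 04 4f; tag = H(76 15 9b 30 1e 09 04 4f) = 01d0
m4: inner = H(1c 7f f1 5a 74 63 4c 4a 61) = 03 b4; tag = H(76 15 9b 30 1e 09 03 b4) = 0234 ← matches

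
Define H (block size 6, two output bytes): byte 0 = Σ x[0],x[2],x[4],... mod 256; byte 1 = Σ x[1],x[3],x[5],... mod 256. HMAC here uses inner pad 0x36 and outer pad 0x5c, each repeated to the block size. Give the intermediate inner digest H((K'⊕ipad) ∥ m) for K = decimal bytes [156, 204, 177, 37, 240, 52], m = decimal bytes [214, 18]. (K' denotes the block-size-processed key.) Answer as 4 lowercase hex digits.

Key decimal bytes [156, 204, 177, 37, 240, 52] = 9c cc b1 25 f0 34 is exactly B = 6 bytes: K' = 9c cc b1 25 f0 34.
K' ⊕ ipad = aa fa 87 13 c6 02.
Inner input = aa fa 87 13 c6 02 ∥ d6 12.
Inner hash: even-index sum = 717 mod 256 = 205; odd-index sum = 289 mod 256 = 33 → cd 21.

cd21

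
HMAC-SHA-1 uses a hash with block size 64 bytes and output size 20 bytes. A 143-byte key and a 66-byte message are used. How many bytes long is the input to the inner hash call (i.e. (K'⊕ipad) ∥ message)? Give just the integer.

130

Key is 143 > 64 bytes, so it is hashed to 20 bytes then zero-padded to 64: |K'| = 64.
Inner input = (K'⊕ipad) ∥ m → 64 + 66 = 130 bytes.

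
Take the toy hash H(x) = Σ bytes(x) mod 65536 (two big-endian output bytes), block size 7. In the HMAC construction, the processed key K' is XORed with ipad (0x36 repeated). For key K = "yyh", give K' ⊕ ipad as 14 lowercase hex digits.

Key "yyh" = 79 79 68 is 3 bytes ≤ B = 7; zero-pad to 7 bytes: K' = 79 79 68 00 00 00 00.
XOR each byte with 0x36: 79⊕36=4f, 79⊕36=4f, 68⊕36=5e, 00⊕36=36, 00⊕36=36, 00⊕36=36, 00⊕36=36.

4f4f5e36363636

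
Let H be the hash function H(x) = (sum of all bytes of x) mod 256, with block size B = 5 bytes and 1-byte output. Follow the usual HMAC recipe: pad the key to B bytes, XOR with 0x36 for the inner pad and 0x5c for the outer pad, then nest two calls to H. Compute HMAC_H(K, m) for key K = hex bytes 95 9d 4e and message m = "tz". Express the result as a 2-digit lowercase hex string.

74

Key hex bytes 95 9d 4e is 3 bytes ≤ B = 5; zero-pad to 5 bytes: K' = 95 9d 4e 00 00.
K' ⊕ ipad = a3 ab 78 36 36.  K' ⊕ opad = c9 c1 12 5c 5c.
Inner input = (K'⊕ipad) ∥ m = a3 ab 78 36 36 ∥ 74 7a.
Inner hash: sum = 163+171+120+54+54+116+122 = 800; mod 256 = 32 → 20.
Outer input = (K'⊕opad) ∥ inner = c9 c1 12 5c 5c ∥ 20.
Outer hash (tag): sum = 201+193+18+92+92+32 = 628; mod 256 = 116 → 74.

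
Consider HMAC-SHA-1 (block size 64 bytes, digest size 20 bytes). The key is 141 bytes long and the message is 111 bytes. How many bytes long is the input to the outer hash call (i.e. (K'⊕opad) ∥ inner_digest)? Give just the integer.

Key is 141 > 64 bytes, so it is hashed to 20 bytes then zero-padded to 64: |K'| = 64.
Outer input = (K'⊕opad) ∥ H(inner) → 64 + 20 = 84 bytes.

84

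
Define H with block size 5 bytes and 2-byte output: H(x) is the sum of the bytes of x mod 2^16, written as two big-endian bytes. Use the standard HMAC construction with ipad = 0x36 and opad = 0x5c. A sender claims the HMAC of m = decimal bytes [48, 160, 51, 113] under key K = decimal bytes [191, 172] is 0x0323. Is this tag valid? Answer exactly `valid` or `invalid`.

valid

Key decimal bytes [191, 172] = bf ac is 2 bytes ≤ B = 5; zero-pad to 5 bytes: K' = bf ac 00 00 00.
K' ⊕ ipad = 89 9a 36 36 36; K' ⊕ opad = e3 f0 5c 5c 5c.
Inner hash: sum = 137+154+54+54+54+48+160+51+113 = 825 → 03 39.
Outer hash (recomputed tag): sum = 227+240+92+92+92+3+57 = 803 → 03 23.
Recomputed tag = 0323; claimed = 0323 → match.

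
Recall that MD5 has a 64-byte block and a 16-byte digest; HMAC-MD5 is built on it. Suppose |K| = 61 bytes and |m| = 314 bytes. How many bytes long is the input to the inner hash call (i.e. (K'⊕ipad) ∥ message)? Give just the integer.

378

Key is 61 ≤ 64 bytes, zero-padded: |K'| = 64.
Inner input = (K'⊕ipad) ∥ m → 64 + 314 = 378 bytes.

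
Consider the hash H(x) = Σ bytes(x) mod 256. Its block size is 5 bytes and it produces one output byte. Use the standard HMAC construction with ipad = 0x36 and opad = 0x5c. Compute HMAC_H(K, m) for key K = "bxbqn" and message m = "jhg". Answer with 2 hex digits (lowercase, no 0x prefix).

cd

Key "bxbqn" = 62 78 62 71 6e is exactly B = 5 bytes: K' = 62 78 62 71 6e.
K' ⊕ ipad = 54 4e 54 47 58.  K' ⊕ opad = 3e 24 3e 2d 32.
Inner input = (K'⊕ipad) ∥ m = 54 4e 54 47 58 ∥ 6a 68 67.
Inner hash: sum = 84+78+84+71+88+106+104+103 = 718; mod 256 = 206 → ce.
Outer input = (K'⊕opad) ∥ inner = 3e 24 3e 2d 32 ∥ ce.
Outer hash (tag): sum = 62+36+62+45+50+206 = 461; mod 256 = 205 → cd.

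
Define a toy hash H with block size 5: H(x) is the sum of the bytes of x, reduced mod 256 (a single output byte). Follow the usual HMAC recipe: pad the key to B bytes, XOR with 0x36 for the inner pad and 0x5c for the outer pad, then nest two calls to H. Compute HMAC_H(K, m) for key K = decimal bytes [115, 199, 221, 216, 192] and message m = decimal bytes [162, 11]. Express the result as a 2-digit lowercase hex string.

Key decimal bytes [115, 199, 221, 216, 192] = 73 c7 dd d8 c0 is exactly B = 5 bytes: K' = 73 c7 dd d8 c0.
K' ⊕ ipad = 45 f1 eb ee f6.  K' ⊕ opad = 2f 9b 81 84 9c.
Inner input = (K'⊕ipad) ∥ m = 45 f1 eb ee f6 ∥ a2 0b.
Inner hash: sum = 69+241+235+238+246+162+11 = 1202; mod 256 = 178 → b2.
Outer input = (K'⊕opad) ∥ inner = 2f 9b 81 84 9c ∥ b2.
Outer hash (tag): sum = 47+155+129+132+156+178 = 797; mod 256 = 29 → 1d.

1d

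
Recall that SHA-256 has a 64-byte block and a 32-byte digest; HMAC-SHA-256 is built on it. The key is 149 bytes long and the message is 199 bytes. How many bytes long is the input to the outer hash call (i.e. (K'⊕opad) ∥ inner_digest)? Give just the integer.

Key is 149 > 64 bytes, so it is hashed to 32 bytes then zero-padded to 64: |K'| = 64.
Outer input = (K'⊕opad) ∥ H(inner) → 64 + 32 = 96 bytes.

96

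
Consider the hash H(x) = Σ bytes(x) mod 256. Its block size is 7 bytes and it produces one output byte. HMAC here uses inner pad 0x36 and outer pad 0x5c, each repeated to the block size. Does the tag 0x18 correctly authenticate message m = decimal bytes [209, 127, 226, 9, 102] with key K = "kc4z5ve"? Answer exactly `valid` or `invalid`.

invalid

Key "kc4z5ve" = 6b 63 34 7a 35 76 65 is exactly B = 7 bytes: K' = 6b 63 34 7a 35 76 65.
K' ⊕ ipad = 5d 55 02 4c 03 40 53; K' ⊕ opad = 37 3f 68 26 69 2a 39.
Inner hash: sum = 93+85+2+76+3+64+83+209+127+226+9+102 = 1079; mod 256 = 55 → 37.
Outer hash (recomputed tag): sum = 55+63+104+38+105+42+57+55 = 519; mod 256 = 7 → 07.
Recomputed tag = 07; claimed = 18 → mismatch.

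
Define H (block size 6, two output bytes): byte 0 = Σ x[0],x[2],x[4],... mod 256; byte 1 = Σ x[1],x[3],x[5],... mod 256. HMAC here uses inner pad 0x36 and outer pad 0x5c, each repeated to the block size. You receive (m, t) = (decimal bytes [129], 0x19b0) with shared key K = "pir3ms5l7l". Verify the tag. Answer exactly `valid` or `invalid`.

valid

Key "pir3ms5l7l" = 70 69 72 33 6d 73 35 6c 37 6c is 10 bytes > B = 6, so hash it first: H(key) = bb e7, then zero-pad to 6 bytes: K' = bb e7 00 00 00 00.
K' ⊕ ipad = 8d d1 36 36 36 36; K' ⊕ opad = e7 bb 5c 5c 5c 5c.
Inner hash: even-index sum = 378 mod 256 = 122; odd-index sum = 317 mod 256 = 61 → 7a 3d.
Outer hash (recomputed tag): even-index sum = 537 mod 256 = 25; odd-index sum = 432 mod 256 = 176 → 19 b0.
Recomputed tag = 19b0; claimed = 19b0 → match.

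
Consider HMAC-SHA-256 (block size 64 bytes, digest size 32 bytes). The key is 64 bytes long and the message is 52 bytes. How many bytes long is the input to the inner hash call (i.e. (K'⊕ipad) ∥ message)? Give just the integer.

Key is 64 ≤ 64 bytes, zero-padded: |K'| = 64.
Inner input = (K'⊕ipad) ∥ m → 64 + 52 = 116 bytes.

116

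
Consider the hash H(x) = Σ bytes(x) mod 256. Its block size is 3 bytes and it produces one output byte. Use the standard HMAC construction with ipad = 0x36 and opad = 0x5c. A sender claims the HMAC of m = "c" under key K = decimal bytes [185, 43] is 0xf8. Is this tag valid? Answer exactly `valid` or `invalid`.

Key decimal bytes [185, 43] = b9 2b is 2 bytes ≤ B = 3; zero-pad to 3 bytes: K' = b9 2b 00.
K' ⊕ ipad = 8f 1d 36; K' ⊕ opad = e5 77 5c.
Inner hash: sum = 143+29+54+99 = 325; mod 256 = 69 → 45.
Outer hash (recomputed tag): sum = 229+119+92+69 = 509; mod 256 = 253 → fd.
Recomputed tag = fd; claimed = f8 → mismatch.

invalid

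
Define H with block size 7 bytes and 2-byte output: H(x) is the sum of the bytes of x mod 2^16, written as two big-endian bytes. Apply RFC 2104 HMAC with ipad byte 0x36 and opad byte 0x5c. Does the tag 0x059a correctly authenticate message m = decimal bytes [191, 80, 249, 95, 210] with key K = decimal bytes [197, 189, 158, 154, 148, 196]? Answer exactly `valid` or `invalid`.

valid

Key decimal bytes [197, 189, 158, 154, 148, 196] = c5 bd 9e 9a 94 c4 is 6 bytes ≤ B = 7; zero-pad to 7 bytes: K' = c5 bd 9e 9a 94 c4 00.
K' ⊕ ipad = f3 8b a8 ac a2 f2 36; K' ⊕ opad = 99 e1 c2 c6 c8 98 5c.
Inner hash: sum = 243+139+168+172+162+242+54+191+80+249+95+210 = 2005 → 07 d5.
Outer hash (recomputed tag): sum = 153+225+194+198+200+152+92+7+213 = 1434 → 05 9a.
Recomputed tag = 059a; claimed = 059a → match.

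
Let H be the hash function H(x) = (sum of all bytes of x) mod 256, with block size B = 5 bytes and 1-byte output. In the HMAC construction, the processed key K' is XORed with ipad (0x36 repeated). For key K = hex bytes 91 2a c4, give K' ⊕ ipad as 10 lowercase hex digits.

Key hex bytes 91 2a c4 is 3 bytes ≤ B = 5; zero-pad to 5 bytes: K' = 91 2a c4 00 00.
XOR each byte with 0x36: 91⊕36=a7, 2a⊕36=1c, c4⊕36=f2, 00⊕36=36, 00⊕36=36.

a71cf23636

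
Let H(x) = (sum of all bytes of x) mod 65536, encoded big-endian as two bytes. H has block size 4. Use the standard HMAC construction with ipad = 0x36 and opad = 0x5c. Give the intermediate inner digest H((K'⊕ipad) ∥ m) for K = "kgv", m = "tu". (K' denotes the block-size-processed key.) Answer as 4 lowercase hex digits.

020d

Key "kgv" = 6b 67 76 is 3 bytes ≤ B = 4; zero-pad to 4 bytes: K' = 6b 67 76 00.
K' ⊕ ipad = 5d 51 40 36.
Inner input = 5d 51 40 36 ∥ 74 75.
Inner hash: sum = 93+81+64+54+116+117 = 525 → 02 0d.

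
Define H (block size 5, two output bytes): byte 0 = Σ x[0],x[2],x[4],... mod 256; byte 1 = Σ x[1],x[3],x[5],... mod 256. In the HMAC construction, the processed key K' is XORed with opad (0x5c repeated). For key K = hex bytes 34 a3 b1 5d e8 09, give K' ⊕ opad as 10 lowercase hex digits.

Key hex bytes 34 a3 b1 5d e8 09 is 6 bytes > B = 5, so hash it first: H(key) = cd 09, then zero-pad to 5 bytes: K' = cd 09 00 00 00.
XOR each byte with 0x5c: cd⊕5c=91, 09⊕5c=55, 00⊕5c=5c, 00⊕5c=5c, 00⊕5c=5c.

91555c5c5c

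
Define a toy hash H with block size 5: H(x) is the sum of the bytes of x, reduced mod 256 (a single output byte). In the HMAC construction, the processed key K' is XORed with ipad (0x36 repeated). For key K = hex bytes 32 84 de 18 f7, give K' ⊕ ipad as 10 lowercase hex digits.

04b2e82ec1

Key hex bytes 32 84 de 18 f7 is exactly B = 5 bytes: K' = 32 84 de 18 f7.
XOR each byte with 0x36: 32⊕36=04, 84⊕36=b2, de⊕36=e8, 18⊕36=2e, f7⊕36=c1.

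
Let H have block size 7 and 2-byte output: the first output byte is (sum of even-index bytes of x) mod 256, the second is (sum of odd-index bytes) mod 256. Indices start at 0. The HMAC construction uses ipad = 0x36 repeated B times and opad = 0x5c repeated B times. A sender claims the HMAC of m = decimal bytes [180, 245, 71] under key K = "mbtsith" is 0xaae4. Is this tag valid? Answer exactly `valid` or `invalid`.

invalid

Key "mbtsith" = 6d 62 74 73 69 74 68 is exactly B = 7 bytes: K' = 6d 62 74 73 69 74 68.
K' ⊕ ipad = 5b 54 42 45 5f 42 5e; K' ⊕ opad = 31 3e 28 2f 35 28 34.
Inner hash: even-index sum = 591 mod 256 = 79; odd-index sum = 470 mod 256 = 214 → 4f d6.
Outer hash (recomputed tag): even-index sum = 408 mod 256 = 152; odd-index sum = 228 mod 256 = 228 → 98 e4.
Recomputed tag = 98e4; claimed = aae4 → mismatch.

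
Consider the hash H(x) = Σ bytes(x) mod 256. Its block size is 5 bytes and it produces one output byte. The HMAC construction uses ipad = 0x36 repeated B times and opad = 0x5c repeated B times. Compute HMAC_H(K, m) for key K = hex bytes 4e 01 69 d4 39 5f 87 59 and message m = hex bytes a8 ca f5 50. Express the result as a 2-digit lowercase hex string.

Key hex bytes 4e 01 69 d4 39 5f 87 59 is 8 bytes > B = 5, so hash it first: H(key) = 04, then zero-pad to 5 bytes: K' = 04 00 00 00 00.
K' ⊕ ipad = 32 36 36 36 36.  K' ⊕ opad = 58 5c 5c 5c 5c.
Inner input = (K'⊕ipad) ∥ m = 32 36 36 36 36 ∥ a8 ca f5 50.
Inner hash: sum = 50+54+54+54+54+168+202+245+80 = 961; mod 256 = 193 → c1.
Outer input = (K'⊕opad) ∥ inner = 58 5c 5c 5c 5c ∥ c1.
Outer hash (tag): sum = 88+92+92+92+92+193 = 649; mod 256 = 137 → 89.

89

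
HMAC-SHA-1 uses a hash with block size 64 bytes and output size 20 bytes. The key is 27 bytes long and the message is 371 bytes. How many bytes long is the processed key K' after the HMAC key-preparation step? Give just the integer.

Key is 27 ≤ 64 bytes, zero-padded: |K'| = 64.

64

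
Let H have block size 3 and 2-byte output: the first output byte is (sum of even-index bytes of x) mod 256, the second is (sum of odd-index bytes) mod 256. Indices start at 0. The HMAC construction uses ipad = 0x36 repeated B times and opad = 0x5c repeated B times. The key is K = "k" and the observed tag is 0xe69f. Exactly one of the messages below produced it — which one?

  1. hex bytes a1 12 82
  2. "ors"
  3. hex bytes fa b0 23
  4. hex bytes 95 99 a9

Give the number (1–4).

Key "k" = 6b is 1 byte ≤ B = 3; zero-pad to 3 bytes: K' = 6b 00 00.
K' ⊕ ipad = 5d 36 36; K' ⊕ opad = 37 5c 5c.
m1: inner = H(5d 36 36 a1 12 82) = a5 59; tag = H(37 5c 5c a5 59) = ec01
m2: inner = H(5d 36 36 6f 72 73) = 05 18; tag = H(37 5c 5c 05 18) = ab61
m3: inner = H(5d 36 36 fa b0 23) = 43 53; tag = H(37 5c 5c 43 53) = e69f ← matches
m4: inner = H(5d 36 36 95 99 a9) = 2c 74; tag = H(37 5c 5c 2c 74) = 0788

3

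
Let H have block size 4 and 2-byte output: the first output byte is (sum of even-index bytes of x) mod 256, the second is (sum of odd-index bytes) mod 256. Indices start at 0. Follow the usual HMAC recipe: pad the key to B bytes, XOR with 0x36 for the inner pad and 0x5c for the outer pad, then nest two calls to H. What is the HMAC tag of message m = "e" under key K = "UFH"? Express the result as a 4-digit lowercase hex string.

631c

Key "UFH" = 55 46 48 is 3 bytes ≤ B = 4; zero-pad to 4 bytes: K' = 55 46 48 00.
K' ⊕ ipad = 63 70 7e 36.  K' ⊕ opad = 09 1a 14 5c.
Inner input = (K'⊕ipad) ∥ m = 63 70 7e 36 ∥ 65.
Inner hash: even-index sum = 326 mod 256 = 70; odd-index sum = 166 mod 256 = 166 → 46 a6.
Outer input = (K'⊕opad) ∥ inner = 09 1a 14 5c ∥ 46 a6.
Outer hash (tag): even-index sum = 99 mod 256 = 99; odd-index sum = 284 mod 256 = 28 → 63 1c.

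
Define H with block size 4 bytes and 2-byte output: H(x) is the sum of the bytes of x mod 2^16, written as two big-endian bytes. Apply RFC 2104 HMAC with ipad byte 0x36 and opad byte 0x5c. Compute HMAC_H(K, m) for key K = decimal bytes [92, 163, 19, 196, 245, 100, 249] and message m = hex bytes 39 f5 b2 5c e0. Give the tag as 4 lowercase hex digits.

Key decimal bytes [92, 163, 19, 196, 245, 100, 249] = 5c a3 13 c4 f5 64 f9 is 7 bytes > B = 4, so hash it first: H(key) = 04 28, then zero-pad to 4 bytes: K' = 04 28 00 00.
K' ⊕ ipad = 32 1e 36 36.  K' ⊕ opad = 58 74 5c 5c.
Inner input = (K'⊕ipad) ∥ m = 32 1e 36 36 ∥ 39 f5 b2 5c e0.
Inner hash: sum = 50+30+54+54+57+245+178+92+224 = 984 → 03 d8.
Outer input = (K'⊕opad) ∥ inner = 58 74 5c 5c ∥ 03 d8.
Outer hash (tag): sum = 88+116+92+92+3+216 = 607 → 02 5f.

025f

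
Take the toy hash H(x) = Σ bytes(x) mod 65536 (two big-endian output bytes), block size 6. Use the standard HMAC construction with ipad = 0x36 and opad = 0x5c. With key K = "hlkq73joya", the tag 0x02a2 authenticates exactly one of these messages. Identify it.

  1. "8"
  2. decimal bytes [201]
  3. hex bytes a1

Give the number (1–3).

1

Key "hlkq73joya" = 68 6c 6b 71 37 33 6a 6f 79 61 is 10 bytes > B = 6, so hash it first: H(key) = 03 cd, then zero-pad to 6 bytes: K' = 03 cd 00 00 00 00.
K' ⊕ ipad = 35 fb 36 36 36 36; K' ⊕ opad = 5f 91 5c 5c 5c 5c.
m1: inner = H(35 fb 36 36 36 36 38) = 02 40; tag = H(5f 91 5c 5c 5c 5c 02 40) = 02a2 ← matches
m2: inner = H(35 fb 36 36 36 36 c9) = 02 d1; tag = H(5f 91 5c 5c 5c 5c 02 d1) = 0333
m3: inner = H(35 fb 36 36 36 36 a1) = 02 a9; tag = H(5f 91 5c 5c 5c 5c 02 a9) = 030b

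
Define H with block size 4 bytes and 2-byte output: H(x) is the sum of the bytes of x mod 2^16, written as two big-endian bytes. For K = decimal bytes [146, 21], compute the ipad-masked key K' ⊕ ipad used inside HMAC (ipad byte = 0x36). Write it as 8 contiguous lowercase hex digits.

Key decimal bytes [146, 21] = 92 15 is 2 bytes ≤ B = 4; zero-pad to 4 bytes: K' = 92 15 00 00.
XOR each byte with 0x36: 92⊕36=a4, 15⊕36=23, 00⊕36=36, 00⊕36=36.

a4233636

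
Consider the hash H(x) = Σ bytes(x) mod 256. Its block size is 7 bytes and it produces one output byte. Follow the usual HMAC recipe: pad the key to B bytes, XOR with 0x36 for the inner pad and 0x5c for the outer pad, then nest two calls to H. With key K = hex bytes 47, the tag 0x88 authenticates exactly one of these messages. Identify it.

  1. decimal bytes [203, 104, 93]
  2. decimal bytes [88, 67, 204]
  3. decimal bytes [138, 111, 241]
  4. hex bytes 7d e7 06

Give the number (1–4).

1

Key hex bytes 47 is 1 byte ≤ B = 7; zero-pad to 7 bytes: K' = 47 00 00 00 00 00 00.
K' ⊕ ipad = 71 36 36 36 36 36 36; K' ⊕ opad = 1b 5c 5c 5c 5c 5c 5c.
m1: inner = H(71 36 36 36 36 36 36 cb 68 5d) = 45; tag = H(1b 5c 5c 5c 5c 5c 5c 45) = 88 ← matches
m2: inner = H(71 36 36 36 36 36 36 58 43 cc) = 1c; tag = H(1b 5c 5c 5c 5c 5c 5c 1c) = 5f
m3: inner = H(71 36 36 36 36 36 36 8a 6f f1) = 9f; tag = H(1b 5c 5c 5c 5c 5c 5c 9f) = e2
m4: inner = H(71 36 36 36 36 36 36 7d e7 06) = 1f; tag = H(1b 5c 5c 5c 5c 5c 5c 1f) = 62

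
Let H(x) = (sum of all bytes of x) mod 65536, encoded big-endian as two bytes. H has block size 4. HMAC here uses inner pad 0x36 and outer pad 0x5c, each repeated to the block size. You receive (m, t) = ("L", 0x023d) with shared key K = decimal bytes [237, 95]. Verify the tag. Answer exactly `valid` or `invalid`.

Key decimal bytes [237, 95] = ed 5f is 2 bytes ≤ B = 4; zero-pad to 4 bytes: K' = ed 5f 00 00.
K' ⊕ ipad = db 69 36 36; K' ⊕ opad = b1 03 5c 5c.
Inner hash: sum = 219+105+54+54+76 = 508 → 01 fc.
Outer hash (recomputed tag): sum = 177+3+92+92+1+252 = 617 → 02 69.
Recomputed tag = 0269; claimed = 023d → mismatch.

invalid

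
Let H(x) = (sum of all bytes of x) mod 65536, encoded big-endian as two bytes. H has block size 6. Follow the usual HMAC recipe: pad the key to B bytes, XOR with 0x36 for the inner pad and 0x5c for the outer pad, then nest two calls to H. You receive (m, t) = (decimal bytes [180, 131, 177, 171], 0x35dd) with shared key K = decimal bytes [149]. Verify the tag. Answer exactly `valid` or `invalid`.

invalid

Key decimal bytes [149] = 95 is 1 byte ≤ B = 6; zero-pad to 6 bytes: K' = 95 00 00 00 00 00.
K' ⊕ ipad = a3 36 36 36 36 36; K' ⊕ opad = c9 5c 5c 5c 5c 5c.
Inner hash: sum = 163+54+54+54+54+54+180+131+177+171 = 1092 → 04 44.
Outer hash (recomputed tag): sum = 201+92+92+92+92+92+4+68 = 733 → 02 dd.
Recomputed tag = 02dd; claimed = 35dd → mismatch.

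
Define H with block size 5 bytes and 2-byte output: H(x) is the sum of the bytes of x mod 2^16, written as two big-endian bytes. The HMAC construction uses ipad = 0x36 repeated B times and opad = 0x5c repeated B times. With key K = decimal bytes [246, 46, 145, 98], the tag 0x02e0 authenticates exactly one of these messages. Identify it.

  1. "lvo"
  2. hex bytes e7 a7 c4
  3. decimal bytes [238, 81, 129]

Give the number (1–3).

1

Key decimal bytes [246, 46, 145, 98] = f6 2e 91 62 is 4 bytes ≤ B = 5; zero-pad to 5 bytes: K' = f6 2e 91 62 00.
K' ⊕ ipad = c0 18 a7 54 36; K' ⊕ opad = aa 72 cd 3e 5c.
m1: inner = H(c0 18 a7 54 36 6c 76 6f) = 03 5a; tag = H(aa 72 cd 3e 5c 03 5a) = 02e0 ← matches
m2: inner = H(c0 18 a7 54 36 e7 a7 c4) = 04 5b; tag = H(aa 72 cd 3e 5c 04 5b) = 02e2
m3: inner = H(c0 18 a7 54 36 ee 51 81) = 03 c9; tag = H(aa 72 cd 3e 5c 03 c9) = 034f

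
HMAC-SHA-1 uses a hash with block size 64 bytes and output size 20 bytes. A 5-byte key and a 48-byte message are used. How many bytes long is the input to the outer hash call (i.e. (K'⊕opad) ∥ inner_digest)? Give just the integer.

84

Key is 5 ≤ 64 bytes, zero-padded: |K'| = 64.
Outer input = (K'⊕opad) ∥ H(inner) → 64 + 20 = 84 bytes.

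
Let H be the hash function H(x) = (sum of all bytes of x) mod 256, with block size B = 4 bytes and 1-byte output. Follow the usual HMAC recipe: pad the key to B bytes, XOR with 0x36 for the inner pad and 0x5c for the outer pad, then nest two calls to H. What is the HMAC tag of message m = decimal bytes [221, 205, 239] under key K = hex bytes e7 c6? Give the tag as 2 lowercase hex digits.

Key hex bytes e7 c6 is 2 bytes ≤ B = 4; zero-pad to 4 bytes: K' = e7 c6 00 00.
K' ⊕ ipad = d1 f0 36 36.  K' ⊕ opad = bb 9a 5c 5c.
Inner input = (K'⊕ipad) ∥ m = d1 f0 36 36 ∥ dd cd ef.
Inner hash: sum = 209+240+54+54+221+205+239 = 1222; mod 256 = 198 → c6.
Outer input = (K'⊕opad) ∥ inner = bb 9a 5c 5c ∥ c6.
Outer hash (tag): sum = 187+154+92+92+198 = 723; mod 256 = 211 → d3.

d3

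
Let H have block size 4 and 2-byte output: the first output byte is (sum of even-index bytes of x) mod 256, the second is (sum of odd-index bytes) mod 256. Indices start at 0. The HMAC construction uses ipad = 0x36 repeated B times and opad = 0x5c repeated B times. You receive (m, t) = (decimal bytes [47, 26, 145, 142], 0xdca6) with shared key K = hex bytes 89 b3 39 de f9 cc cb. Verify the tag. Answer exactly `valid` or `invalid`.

valid

Key hex bytes 89 b3 39 de f9 cc cb is 7 bytes > B = 4, so hash it first: H(key) = 86 5d, then zero-pad to 4 bytes: K' = 86 5d 00 00.
K' ⊕ ipad = b0 6b 36 36; K' ⊕ opad = da 01 5c 5c.
Inner hash: even-index sum = 422 mod 256 = 166; odd-index sum = 329 mod 256 = 73 → a6 49.
Outer hash (recomputed tag): even-index sum = 476 mod 256 = 220; odd-index sum = 166 mod 256 = 166 → dc a6.
Recomputed tag = dca6; claimed = dca6 → match.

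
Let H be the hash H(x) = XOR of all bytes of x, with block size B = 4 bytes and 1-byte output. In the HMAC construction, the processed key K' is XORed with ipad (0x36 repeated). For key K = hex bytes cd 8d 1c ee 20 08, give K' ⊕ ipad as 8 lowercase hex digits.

Key hex bytes cd 8d 1c ee 20 08 is 6 bytes > B = 4, so hash it first: H(key) = 9a, then zero-pad to 4 bytes: K' = 9a 00 00 00.
XOR each byte with 0x36: 9a⊕36=ac, 00⊕36=36, 00⊕36=36, 00⊕36=36.

ac363636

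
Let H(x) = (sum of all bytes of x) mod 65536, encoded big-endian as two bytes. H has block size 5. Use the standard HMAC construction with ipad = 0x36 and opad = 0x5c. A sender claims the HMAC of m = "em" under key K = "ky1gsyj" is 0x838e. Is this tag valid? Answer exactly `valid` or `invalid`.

Key "ky1gsyj" = 6b 79 31 67 73 79 6a is 7 bytes > B = 5, so hash it first: H(key) = 02 d2, then zero-pad to 5 bytes: K' = 02 d2 00 00 00.
K' ⊕ ipad = 34 e4 36 36 36; K' ⊕ opad = 5e 8e 5c 5c 5c.
Inner hash: sum = 52+228+54+54+54+101+109 = 652 → 02 8c.
Outer hash (recomputed tag): sum = 94+142+92+92+92+2+140 = 654 → 02 8e.
Recomputed tag = 028e; claimed = 838e → mismatch.

invalid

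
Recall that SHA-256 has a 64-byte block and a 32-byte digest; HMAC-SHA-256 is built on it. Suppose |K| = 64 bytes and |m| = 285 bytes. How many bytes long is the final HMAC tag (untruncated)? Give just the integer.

32

The tag is one SHA-256 digest: 32 bytes.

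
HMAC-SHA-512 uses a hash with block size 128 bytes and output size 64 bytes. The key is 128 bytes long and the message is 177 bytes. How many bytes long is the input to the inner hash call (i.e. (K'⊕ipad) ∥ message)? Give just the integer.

Key is 128 ≤ 128 bytes, zero-padded: |K'| = 128.
Inner input = (K'⊕ipad) ∥ m → 128 + 177 = 305 bytes.

305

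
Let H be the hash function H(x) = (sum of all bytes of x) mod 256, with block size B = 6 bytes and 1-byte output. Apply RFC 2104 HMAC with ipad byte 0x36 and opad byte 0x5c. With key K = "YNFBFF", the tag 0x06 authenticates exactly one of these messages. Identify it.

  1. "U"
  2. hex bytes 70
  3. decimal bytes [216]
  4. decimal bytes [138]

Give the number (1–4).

Key "YNFBFF" = 59 4e 46 42 46 46 is exactly B = 6 bytes: K' = 59 4e 46 42 46 46.
K' ⊕ ipad = 6f 78 70 74 70 70; K' ⊕ opad = 05 12 1a 1e 1a 1a.
m1: inner = H(6f 78 70 74 70 70 55) = 00; tag = H(05 12 1a 1e 1a 1a 00) = 83
m2: inner = H(6f 78 70 74 70 70 70) = 1b; tag = H(05 12 1a 1e 1a 1a 1b) = 9e
m3: inner = H(6f 78 70 74 70 70 d8) = 83; tag = H(05 12 1a 1e 1a 1a 83) = 06 ← matches
m4: inner = H(6f 78 70 74 70 70 8a) = 35; tag = H(05 12 1a 1e 1a 1a 35) = b8

3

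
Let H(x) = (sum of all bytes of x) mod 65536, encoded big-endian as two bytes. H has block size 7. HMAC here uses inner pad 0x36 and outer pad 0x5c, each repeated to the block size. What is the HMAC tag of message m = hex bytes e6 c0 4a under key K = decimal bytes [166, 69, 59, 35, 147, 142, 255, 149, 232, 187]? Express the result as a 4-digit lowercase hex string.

03ed

Key decimal bytes [166, 69, 59, 35, 147, 142, 255, 149, 232, 187] = a6 45 3b 23 93 8e ff 95 e8 bb is 10 bytes > B = 7, so hash it first: H(key) = 05 a1, then zero-pad to 7 bytes: K' = 05 a1 00 00 00 00 00.
K' ⊕ ipad = 33 97 36 36 36 36 36.  K' ⊕ opad = 59 fd 5c 5c 5c 5c 5c.
Inner input = (K'⊕ipad) ∥ m = 33 97 36 36 36 36 36 ∥ e6 c0 4a.
Inner hash: sum = 51+151+54+54+54+54+54+230+192+74 = 968 → 03 c8.
Outer input = (K'⊕opad) ∥ inner = 59 fd 5c 5c 5c 5c 5c ∥ 03 c8.
Outer hash (tag): sum = 89+253+92+92+92+92+92+3+200 = 1005 → 03 ed.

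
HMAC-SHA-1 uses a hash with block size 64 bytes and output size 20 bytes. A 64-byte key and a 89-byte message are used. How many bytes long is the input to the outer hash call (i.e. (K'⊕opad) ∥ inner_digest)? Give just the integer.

84

Key is 64 ≤ 64 bytes, zero-padded: |K'| = 64.
Outer input = (K'⊕opad) ∥ H(inner) → 64 + 20 = 84 bytes.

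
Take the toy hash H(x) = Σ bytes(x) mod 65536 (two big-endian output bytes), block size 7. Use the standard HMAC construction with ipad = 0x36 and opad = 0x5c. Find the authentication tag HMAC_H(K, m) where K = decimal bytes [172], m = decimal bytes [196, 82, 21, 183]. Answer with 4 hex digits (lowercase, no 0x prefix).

03db

Key decimal bytes [172] = ac is 1 byte ≤ B = 7; zero-pad to 7 bytes: K' = ac 00 00 00 00 00 00.
K' ⊕ ipad = 9a 36 36 36 36 36 36.  K' ⊕ opad = f0 5c 5c 5c 5c 5c 5c.
Inner input = (K'⊕ipad) ∥ m = 9a 36 36 36 36 36 36 ∥ c4 52 15 b7.
Inner hash: sum = 154+54+54+54+54+54+54+196+82+21+183 = 960 → 03 c0.
Outer input = (K'⊕opad) ∥ inner = f0 5c 5c 5c 5c 5c 5c ∥ 03 c0.
Outer hash (tag): sum = 240+92+92+92+92+92+92+3+192 = 987 → 03 db.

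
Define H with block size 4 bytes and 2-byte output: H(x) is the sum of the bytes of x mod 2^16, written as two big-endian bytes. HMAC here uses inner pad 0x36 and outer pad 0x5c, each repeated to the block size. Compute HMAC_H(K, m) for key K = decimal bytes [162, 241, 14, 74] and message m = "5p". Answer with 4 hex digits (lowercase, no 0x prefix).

Key decimal bytes [162, 241, 14, 74] = a2 f1 0e 4a is exactly B = 4 bytes: K' = a2 f1 0e 4a.
K' ⊕ ipad = 94 c7 38 7c.  K' ⊕ opad = fe ad 52 16.
Inner input = (K'⊕ipad) ∥ m = 94 c7 38 7c ∥ 35 70.
Inner hash: sum = 148+199+56+124+53+112 = 692 → 02 b4.
Outer input = (K'⊕opad) ∥ inner = fe ad 52 16 ∥ 02 b4.
Outer hash (tag): sum = 254+173+82+22+2+180 = 713 → 02 c9.

02c9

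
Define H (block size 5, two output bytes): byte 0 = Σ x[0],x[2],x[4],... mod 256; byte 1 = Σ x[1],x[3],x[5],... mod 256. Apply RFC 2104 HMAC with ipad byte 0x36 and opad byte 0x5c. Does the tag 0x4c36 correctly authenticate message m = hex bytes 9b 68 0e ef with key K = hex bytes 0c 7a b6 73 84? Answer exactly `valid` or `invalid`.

invalid

Key hex bytes 0c 7a b6 73 84 is exactly B = 5 bytes: K' = 0c 7a b6 73 84.
K' ⊕ ipad = 3a 4c 80 45 b2; K' ⊕ opad = 50 26 ea 2f d8.
Inner hash: even-index sum = 707 mod 256 = 195; odd-index sum = 314 mod 256 = 58 → c3 3a.
Outer hash (recomputed tag): even-index sum = 588 mod 256 = 76; odd-index sum = 280 mod 256 = 24 → 4c 18.
Recomputed tag = 4c18; claimed = 4c36 → mismatch.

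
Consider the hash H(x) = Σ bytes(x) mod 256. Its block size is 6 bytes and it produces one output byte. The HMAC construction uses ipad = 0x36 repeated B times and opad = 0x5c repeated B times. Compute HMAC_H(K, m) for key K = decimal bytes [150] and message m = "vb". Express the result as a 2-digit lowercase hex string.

Key decimal bytes [150] = 96 is 1 byte ≤ B = 6; zero-pad to 6 bytes: K' = 96 00 00 00 00 00.
K' ⊕ ipad = a0 36 36 36 36 36.  K' ⊕ opad = ca 5c 5c 5c 5c 5c.
Inner input = (K'⊕ipad) ∥ m = a0 36 36 36 36 36 ∥ 76 62.
Inner hash: sum = 160+54+54+54+54+54+118+98 = 646; mod 256 = 134 → 86.
Outer input = (K'⊕opad) ∥ inner = ca 5c 5c 5c 5c 5c ∥ 86.
Outer hash (tag): sum = 202+92+92+92+92+92+134 = 796; mod 256 = 28 → 1c.

1c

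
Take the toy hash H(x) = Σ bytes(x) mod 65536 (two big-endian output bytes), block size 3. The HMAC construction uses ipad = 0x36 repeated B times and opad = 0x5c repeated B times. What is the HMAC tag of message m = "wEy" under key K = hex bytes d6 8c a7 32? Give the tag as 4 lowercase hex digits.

Key hex bytes d6 8c a7 32 is 4 bytes > B = 3, so hash it first: H(key) = 02 3b, then zero-pad to 3 bytes: K' = 02 3b 00.
K' ⊕ ipad = 34 0d 36.  K' ⊕ opad = 5e 67 5c.
Inner input = (K'⊕ipad) ∥ m = 34 0d 36 ∥ 77 45 79.
Inner hash: sum = 52+13+54+119+69+121 = 428 → 01 ac.
Outer input = (K'⊕opad) ∥ inner = 5e 67 5c ∥ 01 ac.
Outer hash (tag): sum = 94+103+92+1+172 = 462 → 01 ce.

01ce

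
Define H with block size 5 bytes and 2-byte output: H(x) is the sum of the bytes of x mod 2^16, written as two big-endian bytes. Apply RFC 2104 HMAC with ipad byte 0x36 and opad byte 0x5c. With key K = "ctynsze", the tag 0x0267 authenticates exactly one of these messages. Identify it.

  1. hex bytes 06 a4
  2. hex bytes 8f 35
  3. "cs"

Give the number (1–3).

1

Key "ctynsze" = 63 74 79 6e 73 7a 65 is 7 bytes > B = 5, so hash it first: H(key) = 03 10, then zero-pad to 5 bytes: K' = 03 10 00 00 00.
K' ⊕ ipad = 35 26 36 36 36; K' ⊕ opad = 5f 4c 5c 5c 5c.
m1: inner = H(35 26 36 36 36 06 a4) = 01 a7; tag = H(5f 4c 5c 5c 5c 01 a7) = 0267 ← matches
m2: inner = H(35 26 36 36 36 8f 35) = 01 c1; tag = H(5f 4c 5c 5c 5c 01 c1) = 0281
m3: inner = H(35 26 36 36 36 63 73) = 01 d3; tag = H(5f 4c 5c 5c 5c 01 d3) = 0293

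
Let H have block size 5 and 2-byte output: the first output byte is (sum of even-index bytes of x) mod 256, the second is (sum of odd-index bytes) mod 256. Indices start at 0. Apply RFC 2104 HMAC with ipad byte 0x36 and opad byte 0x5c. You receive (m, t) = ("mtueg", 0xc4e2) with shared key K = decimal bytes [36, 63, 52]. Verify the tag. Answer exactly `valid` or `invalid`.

valid

Key decimal bytes [36, 63, 52] = 24 3f 34 is 3 bytes ≤ B = 5; zero-pad to 5 bytes: K' = 24 3f 34 00 00.
K' ⊕ ipad = 12 09 02 36 36; K' ⊕ opad = 78 63 68 5c 5c.
Inner hash: even-index sum = 291 mod 256 = 35; odd-index sum = 392 mod 256 = 136 → 23 88.
Outer hash (recomputed tag): even-index sum = 452 mod 256 = 196; odd-index sum = 226 mod 256 = 226 → c4 e2.
Recomputed tag = c4e2; claimed = c4e2 → match.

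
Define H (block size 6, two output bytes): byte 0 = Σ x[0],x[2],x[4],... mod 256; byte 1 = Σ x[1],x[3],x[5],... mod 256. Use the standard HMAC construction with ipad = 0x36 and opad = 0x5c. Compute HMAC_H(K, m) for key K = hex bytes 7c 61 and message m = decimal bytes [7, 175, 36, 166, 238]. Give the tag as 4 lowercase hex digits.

a70d

Key hex bytes 7c 61 is 2 bytes ≤ B = 6; zero-pad to 6 bytes: K' = 7c 61 00 00 00 00.
K' ⊕ ipad = 4a 57 36 36 36 36.  K' ⊕ opad = 20 3d 5c 5c 5c 5c.
Inner input = (K'⊕ipad) ∥ m = 4a 57 36 36 36 36 ∥ 07 af 24 a6 ee.
Inner hash: even-index sum = 463 mod 256 = 207; odd-index sum = 536 mod 256 = 24 → cf 18.
Outer input = (K'⊕opad) ∥ inner = 20 3d 5c 5c 5c 5c ∥ cf 18.
Outer hash (tag): even-index sum = 423 mod 256 = 167; odd-index sum = 269 mod 256 = 13 → a7 0d.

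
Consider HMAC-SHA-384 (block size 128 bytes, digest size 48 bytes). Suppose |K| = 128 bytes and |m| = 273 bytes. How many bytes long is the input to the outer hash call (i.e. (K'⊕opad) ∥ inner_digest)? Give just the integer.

Key is 128 ≤ 128 bytes, zero-padded: |K'| = 128.
Outer input = (K'⊕opad) ∥ H(inner) → 128 + 48 = 176 bytes.

176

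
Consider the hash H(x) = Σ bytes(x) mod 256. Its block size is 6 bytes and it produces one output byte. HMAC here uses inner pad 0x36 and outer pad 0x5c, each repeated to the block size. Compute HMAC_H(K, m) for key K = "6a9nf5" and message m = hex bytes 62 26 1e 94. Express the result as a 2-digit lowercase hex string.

2c

Key "6a9nf5" = 36 61 39 6e 66 35 is exactly B = 6 bytes: K' = 36 61 39 6e 66 35.
K' ⊕ ipad = 00 57 0f 58 50 03.  K' ⊕ opad = 6a 3d 65 32 3a 69.
Inner input = (K'⊕ipad) ∥ m = 00 57 0f 58 50 03 ∥ 62 26 1e 94.
Inner hash: sum = 0+87+15+88+80+3+98+38+30+148 = 587; mod 256 = 75 → 4b.
Outer input = (K'⊕opad) ∥ inner = 6a 3d 65 32 3a 69 ∥ 4b.
Outer hash (tag): sum = 106+61+101+50+58+105+75 = 556; mod 256 = 44 → 2c.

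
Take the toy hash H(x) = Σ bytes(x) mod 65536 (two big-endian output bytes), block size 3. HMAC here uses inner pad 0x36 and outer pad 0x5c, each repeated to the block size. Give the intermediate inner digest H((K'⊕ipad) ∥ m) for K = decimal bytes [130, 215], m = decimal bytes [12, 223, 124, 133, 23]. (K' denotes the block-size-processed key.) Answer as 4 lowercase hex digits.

Key decimal bytes [130, 215] = 82 d7 is 2 bytes ≤ B = 3; zero-pad to 3 bytes: K' = 82 d7 00.
K' ⊕ ipad = b4 e1 36.
Inner input = b4 e1 36 ∥ 0c df 7c 85 17.
Inner hash: sum = 180+225+54+12+223+124+133+23 = 974 → 03 ce.

03ce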